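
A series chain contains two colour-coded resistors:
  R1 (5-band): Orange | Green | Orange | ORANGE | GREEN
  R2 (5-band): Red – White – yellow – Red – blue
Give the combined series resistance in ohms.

382400 Ω

R1: orange, green, orange → 353; orange ×10^3 → 353000 Ω.
R2: red, white, yellow → 294; red ×10^2 → 29400 Ω.
Series: 353000 + 29400 = 382400 Ω.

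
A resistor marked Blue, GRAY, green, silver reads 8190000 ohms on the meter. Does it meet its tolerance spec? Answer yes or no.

no

Blue → 6 (first significant figure)
Grey → 8 (second significant figure)
Green → ×10^5 multiplier
Silver → ±10% tolerance
68 × 100000 = 6800000 Ω
Allowed range: 6120000 Ω to 7480000 Ω.
8190000 ohms lies outside that range.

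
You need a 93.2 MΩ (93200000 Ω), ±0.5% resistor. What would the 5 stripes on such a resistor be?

white, orange, red, green, green

93200000 Ω = 932 × 10^5.
9 → white
3 → orange
2 → red
Multiplier 10^5 → green.
±0.5% tolerance → green.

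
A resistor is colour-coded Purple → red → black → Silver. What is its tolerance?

±10%

The last band, silver, is the tolerance band.
Silver corresponds to ±10%.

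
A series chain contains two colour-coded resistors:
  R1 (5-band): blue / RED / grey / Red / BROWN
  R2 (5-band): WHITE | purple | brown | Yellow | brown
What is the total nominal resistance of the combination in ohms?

9772800 Ω

R1: blue, red, grey → 628; red ×10^2 → 62800 Ω.
R2: white, violet, brown → 971; yellow ×10^4 → 9710000 Ω.
Series: 62800 + 9710000 = 9772800 Ω.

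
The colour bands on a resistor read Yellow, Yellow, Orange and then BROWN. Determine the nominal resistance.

Yellow → 4 (first significant figure)
Yellow → 4 (second significant figure)
Orange → ×10^3 multiplier
44 × 1000 = 44000 Ω

44000 Ω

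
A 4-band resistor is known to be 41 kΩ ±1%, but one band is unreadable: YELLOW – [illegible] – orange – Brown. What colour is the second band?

brown

41000 Ω = 41 × 10^3.
The second band gives digit 1 of the significand, and 1 is brown.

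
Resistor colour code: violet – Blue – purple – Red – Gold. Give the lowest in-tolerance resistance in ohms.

Violet → 7 (first significant figure)
Blue → 6 (second significant figure)
Violet → 7 (third significant figure)
Red → ×10^2 multiplier
Gold → ±5% tolerance
767 × 100 = 76700 Ω
Lowest = 76700 × (1 − 5/100) = 72865 Ω.

72865 Ω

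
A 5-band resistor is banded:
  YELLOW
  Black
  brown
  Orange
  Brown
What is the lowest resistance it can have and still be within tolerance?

396990 Ω

Yellow → 4 (first significant figure)
Black → 0 (second significant figure)
Brown → 1 (third significant figure)
Orange → ×10^3 multiplier
Brown → ±1% tolerance
401 × 1000 = 401000 Ω
Lowest = 401000 × (1 − 1/100) = 396990 Ω.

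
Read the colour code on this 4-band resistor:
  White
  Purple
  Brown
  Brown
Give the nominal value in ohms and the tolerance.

White → 9 (first significant figure)
Violet → 7 (second significant figure)
Brown → ×10 multiplier
Brown → ±1% tolerance
97 × 10 = 970 Ω

970 Ω ±1%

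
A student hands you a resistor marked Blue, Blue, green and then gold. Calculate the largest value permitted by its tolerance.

Blue → 6 (first significant figure)
Blue → 6 (second significant figure)
Green → ×10^5 multiplier
Gold → ±5% tolerance
66 × 100000 = 6600000 Ω
Largest = 6600000 × (1 + 5/100) = 6930000 Ω.

6930000 Ω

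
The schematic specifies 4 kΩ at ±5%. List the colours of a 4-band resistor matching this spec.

4000 Ω = 40 × 10^2.
4 → yellow
0 → black
Multiplier 10^2 → red.
±5% tolerance → gold.

yellow, black, red, gold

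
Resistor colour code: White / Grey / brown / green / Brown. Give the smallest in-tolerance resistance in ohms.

97119000 Ω

White → 9 (first significant figure)
Grey → 8 (second significant figure)
Brown → 1 (third significant figure)
Green → ×10^5 multiplier
Brown → ±1% tolerance
981 × 100000 = 98100000 Ω
Smallest = 98100000 × (1 − 1/100) = 97119000 Ω.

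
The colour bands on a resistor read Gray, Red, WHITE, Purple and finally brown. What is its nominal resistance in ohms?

Grey → 8 (first significant figure)
Red → 2 (second significant figure)
White → 9 (third significant figure)
Violet → ×10^7 multiplier
829 × 10000000 = 8290000000 Ω

8290000000 Ω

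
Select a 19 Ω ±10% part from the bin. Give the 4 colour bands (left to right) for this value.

brown, white, black, silver

19 Ω = 19 × 10^0.
1 → brown
9 → white
Multiplier 10^0 → black.
±10% tolerance → silver.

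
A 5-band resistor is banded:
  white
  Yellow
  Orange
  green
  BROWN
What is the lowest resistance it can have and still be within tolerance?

93357000 Ω

White → 9 (first significant figure)
Yellow → 4 (second significant figure)
Orange → 3 (third significant figure)
Green → ×10^5 multiplier
Brown → ±1% tolerance
943 × 100000 = 94300000 Ω
Lowest = 94300000 × (1 − 1/100) = 93357000 Ω.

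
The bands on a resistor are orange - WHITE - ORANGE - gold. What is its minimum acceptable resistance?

Orange → 3 (first significant figure)
White → 9 (second significant figure)
Orange → ×10^3 multiplier
Gold → ±5% tolerance
39 × 1000 = 39000 Ω
Minimum = 39000 × (1 − 5/100) = 37050 Ω.

37050 Ω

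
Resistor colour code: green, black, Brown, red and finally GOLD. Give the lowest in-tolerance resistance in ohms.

Green → 5 (first significant figure)
Black → 0 (second significant figure)
Brown → 1 (third significant figure)
Red → ×10^2 multiplier
Gold → ±5% tolerance
501 × 100 = 50100 Ω
Lowest = 50100 × (1 − 5/100) = 47595 Ω.

47595 Ω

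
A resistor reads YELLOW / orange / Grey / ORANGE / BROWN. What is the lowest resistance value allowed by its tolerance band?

433620 Ω

Yellow → 4 (first significant figure)
Orange → 3 (second significant figure)
Grey → 8 (third significant figure)
Orange → ×10^3 multiplier
Brown → ±1% tolerance
438 × 1000 = 438000 Ω
Lowest = 438000 × (1 − 1/100) = 433620 Ω.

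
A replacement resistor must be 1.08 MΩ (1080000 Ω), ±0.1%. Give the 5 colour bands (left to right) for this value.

brown, black, grey, yellow, violet

1080000 Ω = 108 × 10^4.
1 → brown
0 → black
8 → grey
Multiplier 10^4 → yellow.
±0.1% tolerance → violet.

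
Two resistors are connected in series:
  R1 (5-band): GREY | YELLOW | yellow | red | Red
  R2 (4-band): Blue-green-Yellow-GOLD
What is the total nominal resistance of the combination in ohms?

R1: grey, yellow, yellow → 844; red ×10^2 → 84400 Ω.
R2: blue, green → 65; yellow ×10^4 → 650000 Ω.
Series: 84400 + 650000 = 734400 Ω.

734400 Ω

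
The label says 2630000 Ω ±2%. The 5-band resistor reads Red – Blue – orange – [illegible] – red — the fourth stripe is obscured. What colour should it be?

yellow

2630000 Ω = 263 × 10^4.
The fourth band is the multiplier, 10^4, which is yellow.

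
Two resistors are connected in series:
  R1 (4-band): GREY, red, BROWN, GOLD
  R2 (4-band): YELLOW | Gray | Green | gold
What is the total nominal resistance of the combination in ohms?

R1: grey, red → 82; brown ×10 → 820 Ω.
R2: yellow, grey → 48; green ×10^5 → 4800000 Ω.
Series: 820 + 4800000 = 4800820 Ω.

4800820 Ω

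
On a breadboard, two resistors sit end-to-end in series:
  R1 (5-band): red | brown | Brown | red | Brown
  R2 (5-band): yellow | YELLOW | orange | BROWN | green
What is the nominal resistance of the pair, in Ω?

25530 Ω

R1: red, brown, brown → 211; red ×10^2 → 21100 Ω.
R2: yellow, yellow, orange → 443; brown ×10 → 4430 Ω.
Series: 21100 + 4430 = 25530 Ω.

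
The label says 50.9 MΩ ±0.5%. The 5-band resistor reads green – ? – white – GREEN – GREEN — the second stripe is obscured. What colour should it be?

black

50900000 Ω = 509 × 10^5.
The second band gives digit 0 of the significand, and 0 is black.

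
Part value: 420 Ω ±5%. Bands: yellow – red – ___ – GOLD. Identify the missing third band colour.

420 Ω = 42 × 10^1.
The third band is the multiplier, 10^1, which is brown.

brown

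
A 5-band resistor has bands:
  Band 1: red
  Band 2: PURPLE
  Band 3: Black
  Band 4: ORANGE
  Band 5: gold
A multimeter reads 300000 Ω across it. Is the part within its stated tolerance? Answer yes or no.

Red → 2 (first significant figure)
Violet → 7 (second significant figure)
Black → 0 (third significant figure)
Orange → ×10^3 multiplier
Gold → ±5% tolerance
270 × 1000 = 270000 Ω
Allowed range: 256500 Ω to 283500 Ω.
300000 Ω lies outside that range.

no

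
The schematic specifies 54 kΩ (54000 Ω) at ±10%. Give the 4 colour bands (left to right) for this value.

54000 Ω = 54 × 10^3.
5 → green
4 → yellow
Multiplier 10^3 → orange.
±10% tolerance → silver.

green, yellow, orange, silver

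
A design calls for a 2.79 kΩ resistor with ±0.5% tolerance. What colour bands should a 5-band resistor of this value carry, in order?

red, violet, white, brown, green

2790 Ω = 279 × 10^1.
2 → red
7 → violet
9 → white
Multiplier 10^1 → brown.
±0.5% tolerance → green.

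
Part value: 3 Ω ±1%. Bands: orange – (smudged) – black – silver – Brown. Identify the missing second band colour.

black

3 Ω = 300 × 10^-2.
The second band gives digit 0 of the significand, and 0 is black.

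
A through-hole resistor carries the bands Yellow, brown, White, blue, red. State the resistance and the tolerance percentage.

419000000 Ω ±2%

Yellow → 4 (first significant figure)
Brown → 1 (second significant figure)
White → 9 (third significant figure)
Blue → ×10^6 multiplier
Red → ±2% tolerance
419 × 1000000 = 419000000 Ω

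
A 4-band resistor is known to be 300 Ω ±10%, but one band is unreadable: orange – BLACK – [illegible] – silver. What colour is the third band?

300 Ω = 30 × 10^1.
The third band is the multiplier, 10^1, which is brown.

brown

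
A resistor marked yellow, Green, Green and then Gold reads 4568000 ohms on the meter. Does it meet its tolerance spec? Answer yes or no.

Yellow → 4 (first significant figure)
Green → 5 (second significant figure)
Green → ×10^5 multiplier
Gold → ±5% tolerance
45 × 100000 = 4500000 Ω
Allowed range: 4275000 Ω to 4725000 Ω.
4568000 ohms lies inside that range.

yes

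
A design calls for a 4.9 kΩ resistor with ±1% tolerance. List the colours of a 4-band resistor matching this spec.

4900 Ω = 49 × 10^2.
4 → yellow
9 → white
Multiplier 10^2 → red.
±1% tolerance → brown.

yellow, white, red, brown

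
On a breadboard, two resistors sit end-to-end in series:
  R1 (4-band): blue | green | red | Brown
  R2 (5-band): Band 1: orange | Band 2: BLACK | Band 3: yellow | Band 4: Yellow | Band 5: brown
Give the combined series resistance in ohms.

R1: blue, green → 65; red ×10^2 → 6500 Ω.
R2: orange, black, yellow → 304; yellow ×10^4 → 3040000 Ω.
Series: 6500 + 3040000 = 3046500 Ω.

3046500 Ω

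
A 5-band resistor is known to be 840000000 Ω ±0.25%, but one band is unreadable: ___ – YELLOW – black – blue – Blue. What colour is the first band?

840000000 Ω = 840 × 10^6.
The first band gives digit 8 of the significand, and 8 is grey.

grey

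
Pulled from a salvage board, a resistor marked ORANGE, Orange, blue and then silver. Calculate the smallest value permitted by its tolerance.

29700000 Ω

Orange → 3 (first significant figure)
Orange → 3 (second significant figure)
Blue → ×10^6 multiplier
Silver → ±10% tolerance
33 × 1000000 = 33000000 Ω
Smallest = 33000000 × (1 − 10/100) = 29700000 Ω.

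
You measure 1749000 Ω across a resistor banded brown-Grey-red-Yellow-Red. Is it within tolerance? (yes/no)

Brown → 1 (first significant figure)
Grey → 8 (second significant figure)
Red → 2 (third significant figure)
Yellow → ×10^4 multiplier
Red → ±2% tolerance
182 × 10000 = 1820000 Ω
Allowed range: 1783600 Ω to 1856400 Ω.
1749000 Ω lies outside that range.

no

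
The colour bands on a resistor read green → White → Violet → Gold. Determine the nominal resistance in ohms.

Green → 5 (first significant figure)
White → 9 (second significant figure)
Violet → ×10^7 multiplier
59 × 10000000 = 590000000 Ω

590000000 Ω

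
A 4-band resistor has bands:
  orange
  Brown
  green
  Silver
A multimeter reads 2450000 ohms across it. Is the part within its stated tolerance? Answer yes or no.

no

Orange → 3 (first significant figure)
Brown → 1 (second significant figure)
Green → ×10^5 multiplier
Silver → ±10% tolerance
31 × 100000 = 3100000 Ω
Allowed range: 2790000 Ω to 3410000 Ω.
2450000 ohms lies outside that range.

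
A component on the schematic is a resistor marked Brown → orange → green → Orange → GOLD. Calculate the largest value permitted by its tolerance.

Brown → 1 (first significant figure)
Orange → 3 (second significant figure)
Green → 5 (third significant figure)
Orange → ×10^3 multiplier
Gold → ±5% tolerance
135 × 1000 = 135000 Ω
Largest = 135000 × (1 + 5/100) = 141750 Ω.

141750 Ω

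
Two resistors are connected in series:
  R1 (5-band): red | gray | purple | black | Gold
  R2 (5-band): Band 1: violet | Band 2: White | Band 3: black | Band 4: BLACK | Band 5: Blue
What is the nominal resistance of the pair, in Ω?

1077 Ω

R1: red, grey, violet → 287; black ×1 → 287 Ω.
R2: violet, white, black → 790; black ×1 → 790 Ω.
Series: 287 + 790 = 1077 Ω.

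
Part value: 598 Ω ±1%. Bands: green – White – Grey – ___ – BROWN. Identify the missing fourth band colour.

black

598 Ω = 598 × 10^0.
The fourth band is the multiplier, 10^0, which is black.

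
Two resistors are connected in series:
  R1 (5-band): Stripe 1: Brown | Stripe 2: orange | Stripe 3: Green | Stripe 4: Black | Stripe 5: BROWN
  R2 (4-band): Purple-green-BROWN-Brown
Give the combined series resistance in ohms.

R1: brown, orange, green → 135; black ×1 → 135 Ω.
R2: violet, green → 75; brown ×10 → 750 Ω.
Series: 135 + 750 = 885 Ω.

885 Ω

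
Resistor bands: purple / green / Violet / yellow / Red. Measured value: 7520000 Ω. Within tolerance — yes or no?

yes

Violet → 7 (first significant figure)
Green → 5 (second significant figure)
Violet → 7 (third significant figure)
Yellow → ×10^4 multiplier
Red → ±2% tolerance
757 × 10000 = 7570000 Ω
Allowed range: 7418600 Ω to 7721400 Ω.
7520000 Ω lies inside that range.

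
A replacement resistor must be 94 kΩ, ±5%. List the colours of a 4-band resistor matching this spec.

white, yellow, orange, gold

94000 Ω = 94 × 10^3.
9 → white
4 → yellow
Multiplier 10^3 → orange.
±5% tolerance → gold.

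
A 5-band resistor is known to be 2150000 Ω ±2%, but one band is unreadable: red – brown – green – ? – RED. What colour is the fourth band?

yellow

2150000 Ω = 215 × 10^4.
The fourth band is the multiplier, 10^4, which is yellow.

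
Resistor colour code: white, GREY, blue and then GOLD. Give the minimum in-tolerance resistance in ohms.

93100000 Ω

White → 9 (first significant figure)
Grey → 8 (second significant figure)
Blue → ×10^6 multiplier
Gold → ±5% tolerance
98 × 1000000 = 98000000 Ω
Minimum = 98000000 × (1 − 5/100) = 93100000 Ω.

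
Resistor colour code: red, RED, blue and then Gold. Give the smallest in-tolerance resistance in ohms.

Red → 2 (first significant figure)
Red → 2 (second significant figure)
Blue → ×10^6 multiplier
Gold → ±5% tolerance
22 × 1000000 = 22000000 Ω
Smallest = 22000000 × (1 − 5/100) = 20900000 Ω.

20900000 Ω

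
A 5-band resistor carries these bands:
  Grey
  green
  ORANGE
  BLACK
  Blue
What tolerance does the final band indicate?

±0.25%

The last band, blue, is the tolerance band.
Blue corresponds to ±0.25%.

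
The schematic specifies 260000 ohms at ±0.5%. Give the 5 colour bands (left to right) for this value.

260000 Ω = 260 × 10^3.
2 → red
6 → blue
0 → black
Multiplier 10^3 → orange.
±0.5% tolerance → green.

red, blue, black, orange, green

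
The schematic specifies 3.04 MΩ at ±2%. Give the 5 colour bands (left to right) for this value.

orange, black, yellow, yellow, red

3040000 Ω = 304 × 10^4.
3 → orange
0 → black
4 → yellow
Multiplier 10^4 → yellow.
±2% tolerance → red.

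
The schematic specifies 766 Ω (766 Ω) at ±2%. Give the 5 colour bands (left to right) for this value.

766 Ω = 766 × 10^0.
7 → violet
6 → blue
6 → blue
Multiplier 10^0 → black.
±2% tolerance → red.

violet, blue, blue, black, red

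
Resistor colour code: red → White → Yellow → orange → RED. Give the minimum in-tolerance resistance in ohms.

288120 Ω

Red → 2 (first significant figure)
White → 9 (second significant figure)
Yellow → 4 (third significant figure)
Orange → ×10^3 multiplier
Red → ±2% tolerance
294 × 1000 = 294000 Ω
Minimum = 294000 × (1 − 2/100) = 288120 Ω.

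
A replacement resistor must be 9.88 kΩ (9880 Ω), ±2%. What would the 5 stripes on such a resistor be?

white, grey, grey, brown, red

9880 Ω = 988 × 10^1.
9 → white
8 → grey
8 → grey
Multiplier 10^1 → brown.
±2% tolerance → red.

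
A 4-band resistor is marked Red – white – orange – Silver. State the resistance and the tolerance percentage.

29000 Ω ±10%

Red → 2 (first significant figure)
White → 9 (second significant figure)
Orange → ×10^3 multiplier
Silver → ±10% tolerance
29 × 1000 = 29000 Ω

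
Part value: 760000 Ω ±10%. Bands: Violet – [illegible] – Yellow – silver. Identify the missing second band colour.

760000 Ω = 76 × 10^4.
The second band gives digit 6 of the significand, and 6 is blue.

blue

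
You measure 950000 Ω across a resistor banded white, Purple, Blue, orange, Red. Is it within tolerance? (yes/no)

White → 9 (first significant figure)
Violet → 7 (second significant figure)
Blue → 6 (third significant figure)
Orange → ×10^3 multiplier
Red → ±2% tolerance
976 × 1000 = 976000 Ω
Allowed range: 956480 Ω to 995520 Ω.
950000 Ω lies outside that range.

no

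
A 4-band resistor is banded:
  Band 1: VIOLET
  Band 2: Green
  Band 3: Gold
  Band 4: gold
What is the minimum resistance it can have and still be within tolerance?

Violet → 7 (first significant figure)
Green → 5 (second significant figure)
Gold → ×0.1 multiplier
Gold → ±5% tolerance
75 × 0.1 = 7.5 Ω
Minimum = 7.5 × (1 − 5/100) = 7.125 Ω.

7.125 Ω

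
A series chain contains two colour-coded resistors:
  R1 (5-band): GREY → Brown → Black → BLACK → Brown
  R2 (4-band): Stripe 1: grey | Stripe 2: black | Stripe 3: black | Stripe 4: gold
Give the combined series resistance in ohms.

890 Ω

R1: grey, brown, black → 810; black ×1 → 810 Ω.
R2: grey, black → 80; black ×1 → 80 Ω.
Series: 810 + 80 = 890 Ω.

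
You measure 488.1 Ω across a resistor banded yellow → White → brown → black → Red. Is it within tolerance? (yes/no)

Yellow → 4 (first significant figure)
White → 9 (second significant figure)
Brown → 1 (third significant figure)
Black → ×1 multiplier
Red → ±2% tolerance
491 × 1 = 491 Ω
Allowed range: 481.18 Ω to 500.82 Ω.
488.1 Ω lies inside that range.

yes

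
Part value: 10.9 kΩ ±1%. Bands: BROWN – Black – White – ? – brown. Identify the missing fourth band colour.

red

10900 Ω = 109 × 10^2.
The fourth band is the multiplier, 10^2, which is red.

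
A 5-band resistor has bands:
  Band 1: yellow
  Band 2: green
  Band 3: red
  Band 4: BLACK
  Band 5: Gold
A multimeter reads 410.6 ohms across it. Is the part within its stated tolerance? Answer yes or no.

Yellow → 4 (first significant figure)
Green → 5 (second significant figure)
Red → 2 (third significant figure)
Black → ×1 multiplier
Gold → ±5% tolerance
452 × 1 = 452 Ω
Allowed range: 429.4 Ω to 474.6 Ω.
410.6 ohms lies outside that range.

no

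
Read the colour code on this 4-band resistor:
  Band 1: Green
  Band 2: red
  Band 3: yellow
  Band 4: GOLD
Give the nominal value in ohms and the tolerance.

520000 Ω ±5%

Green → 5 (first significant figure)
Red → 2 (second significant figure)
Yellow → ×10^4 multiplier
Gold → ±5% tolerance
52 × 10000 = 520000 Ω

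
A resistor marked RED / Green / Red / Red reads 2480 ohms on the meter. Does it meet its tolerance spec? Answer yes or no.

yes

Red → 2 (first significant figure)
Green → 5 (second significant figure)
Red → ×10^2 multiplier
Red → ±2% tolerance
25 × 100 = 2500 Ω
Allowed range: 2450 Ω to 2550 Ω.
2480 ohms lies inside that range.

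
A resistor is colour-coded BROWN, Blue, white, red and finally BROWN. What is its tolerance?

±1%

The last band, brown, is the tolerance band.
Brown corresponds to ±1%.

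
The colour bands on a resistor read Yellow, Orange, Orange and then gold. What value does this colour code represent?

43000 Ω

Yellow → 4 (first significant figure)
Orange → 3 (second significant figure)
Orange → ×10^3 multiplier
43 × 1000 = 43000 Ω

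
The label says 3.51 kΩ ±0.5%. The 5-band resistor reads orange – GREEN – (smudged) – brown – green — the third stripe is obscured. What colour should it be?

brown

3510 Ω = 351 × 10^1.
The third band gives digit 1 of the significand, and 1 is brown.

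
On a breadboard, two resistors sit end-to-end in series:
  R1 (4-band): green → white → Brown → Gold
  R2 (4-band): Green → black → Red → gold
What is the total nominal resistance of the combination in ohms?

5590 Ω

R1: green, white → 59; brown ×10 → 590 Ω.
R2: green, black → 50; red ×10^2 → 5000 Ω.
Series: 590 + 5000 = 5590 Ω.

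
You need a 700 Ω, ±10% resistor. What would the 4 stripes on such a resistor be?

violet, black, brown, silver

700 Ω = 70 × 10^1.
7 → violet
0 → black
Multiplier 10^1 → brown.
±10% tolerance → silver.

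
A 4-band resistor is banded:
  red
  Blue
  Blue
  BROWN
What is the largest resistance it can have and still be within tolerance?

26260000 Ω

Red → 2 (first significant figure)
Blue → 6 (second significant figure)
Blue → ×10^6 multiplier
Brown → ±1% tolerance
26 × 1000000 = 26000000 Ω
Largest = 26000000 × (1 + 1/100) = 26260000 Ω.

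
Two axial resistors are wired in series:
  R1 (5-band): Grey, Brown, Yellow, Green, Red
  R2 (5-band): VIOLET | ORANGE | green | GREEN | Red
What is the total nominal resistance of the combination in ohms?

R1: grey, brown, yellow → 814; green ×10^5 → 81400000 Ω.
R2: violet, orange, green → 735; green ×10^5 → 73500000 Ω.
Series: 81400000 + 73500000 = 154900000 Ω.

154900000 Ω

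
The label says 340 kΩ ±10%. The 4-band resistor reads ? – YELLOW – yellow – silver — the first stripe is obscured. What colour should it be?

orange

340000 Ω = 34 × 10^4.
The first band gives digit 3 of the significand, and 3 is orange.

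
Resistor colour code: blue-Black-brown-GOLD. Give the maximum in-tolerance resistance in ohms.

630 Ω

Blue → 6 (first significant figure)
Black → 0 (second significant figure)
Brown → ×10 multiplier
Gold → ±5% tolerance
60 × 10 = 600 Ω
Maximum = 600 × (1 + 5/100) = 630 Ω.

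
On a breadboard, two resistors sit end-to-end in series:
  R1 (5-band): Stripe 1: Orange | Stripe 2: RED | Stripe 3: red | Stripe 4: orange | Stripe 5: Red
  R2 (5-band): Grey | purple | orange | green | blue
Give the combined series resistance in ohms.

87622000 Ω

R1: orange, red, red → 322; orange ×10^3 → 322000 Ω.
R2: grey, violet, orange → 873; green ×10^5 → 87300000 Ω.
Series: 322000 + 87300000 = 87622000 Ω.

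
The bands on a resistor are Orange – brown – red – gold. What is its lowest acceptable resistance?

2945 Ω

Orange → 3 (first significant figure)
Brown → 1 (second significant figure)
Red → ×10^2 multiplier
Gold → ±5% tolerance
31 × 100 = 3100 Ω
Lowest = 3100 × (1 − 5/100) = 2945 Ω.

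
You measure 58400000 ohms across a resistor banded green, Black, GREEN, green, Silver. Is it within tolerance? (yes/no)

Green → 5 (first significant figure)
Black → 0 (second significant figure)
Green → 5 (third significant figure)
Green → ×10^5 multiplier
Silver → ±10% tolerance
505 × 100000 = 50500000 Ω
Allowed range: 45450000 Ω to 55550000 Ω.
58400000 ohms lies outside that range.

no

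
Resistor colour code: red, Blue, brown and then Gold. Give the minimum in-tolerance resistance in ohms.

247 Ω

Red → 2 (first significant figure)
Blue → 6 (second significant figure)
Brown → ×10 multiplier
Gold → ±5% tolerance
26 × 10 = 260 Ω
Minimum = 260 × (1 − 5/100) = 247 Ω.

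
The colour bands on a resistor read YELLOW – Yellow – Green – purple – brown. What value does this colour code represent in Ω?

Yellow → 4 (first significant figure)
Yellow → 4 (second significant figure)
Green → 5 (third significant figure)
Violet → ×10^7 multiplier
445 × 10000000 = 4450000000 Ω

4450000000 Ω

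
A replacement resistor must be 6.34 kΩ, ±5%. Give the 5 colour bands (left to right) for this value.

blue, orange, yellow, brown, gold

6340 Ω = 634 × 10^1.
6 → blue
3 → orange
4 → yellow
Multiplier 10^1 → brown.
±5% tolerance → gold.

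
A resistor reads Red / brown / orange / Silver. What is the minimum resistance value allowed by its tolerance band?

18900 Ω

Red → 2 (first significant figure)
Brown → 1 (second significant figure)
Orange → ×10^3 multiplier
Silver → ±10% tolerance
21 × 1000 = 21000 Ω
Minimum = 21000 × (1 − 10/100) = 18900 Ω.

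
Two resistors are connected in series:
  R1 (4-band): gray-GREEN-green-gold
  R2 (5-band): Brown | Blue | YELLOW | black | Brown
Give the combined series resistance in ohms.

8500164 Ω

R1: grey, green → 85; green ×10^5 → 8500000 Ω.
R2: brown, blue, yellow → 164; black ×1 → 164 Ω.
Series: 8500000 + 164 = 8500164 Ω.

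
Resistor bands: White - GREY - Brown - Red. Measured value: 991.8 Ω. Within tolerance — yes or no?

yes

White → 9 (first significant figure)
Grey → 8 (second significant figure)
Brown → ×10 multiplier
Red → ±2% tolerance
98 × 10 = 980 Ω
Allowed range: 960.4 Ω to 999.6 Ω.
991.8 Ω lies inside that range.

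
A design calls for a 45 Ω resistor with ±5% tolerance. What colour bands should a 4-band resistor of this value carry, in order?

45 Ω = 45 × 10^0.
4 → yellow
5 → green
Multiplier 10^0 → black.
±5% tolerance → gold.

yellow, green, black, gold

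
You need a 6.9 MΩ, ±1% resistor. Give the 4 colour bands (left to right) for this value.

6900000 Ω = 69 × 10^5.
6 → blue
9 → white
Multiplier 10^5 → green.
±1% tolerance → brown.

blue, white, green, brown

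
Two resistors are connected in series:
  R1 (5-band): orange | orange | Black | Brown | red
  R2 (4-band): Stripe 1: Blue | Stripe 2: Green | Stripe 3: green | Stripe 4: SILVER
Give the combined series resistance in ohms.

6503300 Ω

R1: orange, orange, black → 330; brown ×10 → 3300 Ω.
R2: blue, green → 65; green ×10^5 → 6500000 Ω.
Series: 3300 + 6500000 = 6503300 Ω.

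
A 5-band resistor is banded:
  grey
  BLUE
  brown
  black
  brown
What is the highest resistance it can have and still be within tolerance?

869.61 Ω

Grey → 8 (first significant figure)
Blue → 6 (second significant figure)
Brown → 1 (third significant figure)
Black → ×1 multiplier
Brown → ±1% tolerance
861 × 1 = 861 Ω
Highest = 861 × (1 + 1/100) = 869.61 Ω.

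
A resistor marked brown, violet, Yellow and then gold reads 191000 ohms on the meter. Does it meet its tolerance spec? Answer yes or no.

Brown → 1 (first significant figure)
Violet → 7 (second significant figure)
Yellow → ×10^4 multiplier
Gold → ±5% tolerance
17 × 10000 = 170000 Ω
Allowed range: 161500 Ω to 178500 Ω.
191000 ohms lies outside that range.

no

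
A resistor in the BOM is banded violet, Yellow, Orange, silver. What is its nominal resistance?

74000 Ω

Violet → 7 (first significant figure)
Yellow → 4 (second significant figure)
Orange → ×10^3 multiplier
74 × 1000 = 74000 Ω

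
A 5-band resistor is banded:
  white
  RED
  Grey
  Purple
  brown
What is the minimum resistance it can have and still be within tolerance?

White → 9 (first significant figure)
Red → 2 (second significant figure)
Grey → 8 (third significant figure)
Violet → ×10^7 multiplier
Brown → ±1% tolerance
928 × 10000000 = 9280000000 Ω
Minimum = 9280000000 × (1 − 1/100) = 9187200000 Ω.

9187200000 Ω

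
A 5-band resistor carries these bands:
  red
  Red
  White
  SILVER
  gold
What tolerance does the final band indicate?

The last band, gold, is the tolerance band.
Gold corresponds to ±5%.

±5%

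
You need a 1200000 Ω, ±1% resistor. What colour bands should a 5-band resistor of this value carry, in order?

1200000 Ω = 120 × 10^4.
1 → brown
2 → red
0 → black
Multiplier 10^4 → yellow.
±1% tolerance → brown.

brown, red, black, yellow, brown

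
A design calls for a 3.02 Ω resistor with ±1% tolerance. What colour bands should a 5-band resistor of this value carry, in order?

orange, black, red, silver, brown

3.02 Ω = 302 × 10^-2.
3 → orange
0 → black
2 → red
Multiplier 10^-2 → silver.
±1% tolerance → brown.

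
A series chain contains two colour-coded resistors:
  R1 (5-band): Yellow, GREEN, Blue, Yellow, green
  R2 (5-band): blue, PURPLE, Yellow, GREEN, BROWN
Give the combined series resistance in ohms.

71960000 Ω

R1: yellow, green, blue → 456; yellow ×10^4 → 4560000 Ω.
R2: blue, violet, yellow → 674; green ×10^5 → 67400000 Ω.
Series: 4560000 + 67400000 = 71960000 Ω.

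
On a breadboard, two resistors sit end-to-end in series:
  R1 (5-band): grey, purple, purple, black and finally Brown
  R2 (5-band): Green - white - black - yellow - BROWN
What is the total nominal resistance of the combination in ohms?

5900877 Ω

R1: grey, violet, violet → 877; black ×1 → 877 Ω.
R2: green, white, black → 590; yellow ×10^4 → 5900000 Ω.
Series: 877 + 5900000 = 5900877 Ω.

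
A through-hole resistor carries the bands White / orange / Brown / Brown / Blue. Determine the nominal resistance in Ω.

9310 Ω

White → 9 (first significant figure)
Orange → 3 (second significant figure)
Brown → 1 (third significant figure)
Brown → ×10 multiplier
931 × 10 = 9310 Ω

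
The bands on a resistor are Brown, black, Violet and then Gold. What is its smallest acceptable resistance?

95000000 Ω

Brown → 1 (first significant figure)
Black → 0 (second significant figure)
Violet → ×10^7 multiplier
Gold → ±5% tolerance
10 × 10000000 = 100000000 Ω
Smallest = 100000000 × (1 − 5/100) = 95000000 Ω.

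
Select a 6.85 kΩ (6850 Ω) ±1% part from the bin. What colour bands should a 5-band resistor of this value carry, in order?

6850 Ω = 685 × 10^1.
6 → blue
8 → grey
5 → green
Multiplier 10^1 → brown.
±1% tolerance → brown.

blue, grey, green, brown, brown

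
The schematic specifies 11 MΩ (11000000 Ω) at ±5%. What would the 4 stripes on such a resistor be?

11000000 Ω = 11 × 10^6.
1 → brown
1 → brown
Multiplier 10^6 → blue.
±5% tolerance → gold.

brown, brown, blue, gold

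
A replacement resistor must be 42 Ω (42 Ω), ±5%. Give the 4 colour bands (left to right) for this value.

yellow, red, black, gold

42 Ω = 42 × 10^0.
4 → yellow
2 → red
Multiplier 10^0 → black.
±5% tolerance → gold.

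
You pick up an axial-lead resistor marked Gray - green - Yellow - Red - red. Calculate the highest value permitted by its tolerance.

87108 Ω

Grey → 8 (first significant figure)
Green → 5 (second significant figure)
Yellow → 4 (third significant figure)
Red → ×10^2 multiplier
Red → ±2% tolerance
854 × 100 = 85400 Ω
Highest = 85400 × (1 + 2/100) = 87108 Ω.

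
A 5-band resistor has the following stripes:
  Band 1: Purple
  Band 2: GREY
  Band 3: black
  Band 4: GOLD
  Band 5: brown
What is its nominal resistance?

78 Ω

Violet → 7 (first significant figure)
Grey → 8 (second significant figure)
Black → 0 (third significant figure)
Gold → ×0.1 multiplier
780 × 0.1 = 78 Ω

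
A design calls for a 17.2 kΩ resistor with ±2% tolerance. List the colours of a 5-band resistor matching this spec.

brown, violet, red, red, red

17200 Ω = 172 × 10^2.
1 → brown
7 → violet
2 → red
Multiplier 10^2 → red.
±2% tolerance → red.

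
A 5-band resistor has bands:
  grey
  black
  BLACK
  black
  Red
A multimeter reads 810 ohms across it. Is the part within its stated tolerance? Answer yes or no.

Grey → 8 (first significant figure)
Black → 0 (second significant figure)
Black → 0 (third significant figure)
Black → ×1 multiplier
Red → ±2% tolerance
800 × 1 = 800 Ω
Allowed range: 784 Ω to 816 Ω.
810 ohms lies inside that range.

yes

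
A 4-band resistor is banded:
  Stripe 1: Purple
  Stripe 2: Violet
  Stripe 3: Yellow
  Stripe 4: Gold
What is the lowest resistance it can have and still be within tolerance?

731500 Ω

Violet → 7 (first significant figure)
Violet → 7 (second significant figure)
Yellow → ×10^4 multiplier
Gold → ±5% tolerance
77 × 10000 = 770000 Ω
Lowest = 770000 × (1 − 5/100) = 731500 Ω.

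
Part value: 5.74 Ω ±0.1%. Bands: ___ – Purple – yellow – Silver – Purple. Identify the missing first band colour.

green

5.74 Ω = 574 × 10^-2.
The first band gives digit 5 of the significand, and 5 is green.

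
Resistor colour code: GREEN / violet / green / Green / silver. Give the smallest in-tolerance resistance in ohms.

Green → 5 (first significant figure)
Violet → 7 (second significant figure)
Green → 5 (third significant figure)
Green → ×10^5 multiplier
Silver → ±10% tolerance
575 × 100000 = 57500000 Ω
Smallest = 57500000 × (1 − 10/100) = 51750000 Ω.

51750000 Ω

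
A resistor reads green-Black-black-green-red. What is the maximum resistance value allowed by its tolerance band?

51000000 Ω

Green → 5 (first significant figure)
Black → 0 (second significant figure)
Black → 0 (third significant figure)
Green → ×10^5 multiplier
Red → ±2% tolerance
500 × 100000 = 50000000 Ω
Maximum = 50000000 × (1 + 2/100) = 51000000 Ω.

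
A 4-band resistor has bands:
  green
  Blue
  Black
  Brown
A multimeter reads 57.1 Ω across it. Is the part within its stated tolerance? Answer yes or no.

Green → 5 (first significant figure)
Blue → 6 (second significant figure)
Black → ×1 multiplier
Brown → ±1% tolerance
56 × 1 = 56 Ω
Allowed range: 55.44 Ω to 56.56 Ω.
57.1 Ω lies outside that range.

no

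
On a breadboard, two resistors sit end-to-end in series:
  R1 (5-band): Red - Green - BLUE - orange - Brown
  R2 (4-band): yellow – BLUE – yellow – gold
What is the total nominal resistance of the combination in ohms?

R1: red, green, blue → 256; orange ×10^3 → 256000 Ω.
R2: yellow, blue → 46; yellow ×10^4 → 460000 Ω.
Series: 256000 + 460000 = 716000 Ω.

716000 Ω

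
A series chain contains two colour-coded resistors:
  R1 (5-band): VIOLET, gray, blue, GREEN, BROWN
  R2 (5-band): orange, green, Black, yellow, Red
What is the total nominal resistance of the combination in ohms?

R1: violet, grey, blue → 786; green ×10^5 → 78600000 Ω.
R2: orange, green, black → 350; yellow ×10^4 → 3500000 Ω.
Series: 78600000 + 3500000 = 82100000 Ω.

82100000 Ω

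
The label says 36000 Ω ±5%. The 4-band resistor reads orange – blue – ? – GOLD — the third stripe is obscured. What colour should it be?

36000 Ω = 36 × 10^3.
The third band is the multiplier, 10^3, which is orange.

orange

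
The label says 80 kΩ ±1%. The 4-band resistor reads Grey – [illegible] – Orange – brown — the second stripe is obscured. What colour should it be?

80000 Ω = 80 × 10^3.
The second band gives digit 0 of the significand, and 0 is black.

black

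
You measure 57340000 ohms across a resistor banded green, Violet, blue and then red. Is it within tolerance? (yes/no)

Green → 5 (first significant figure)
Violet → 7 (second significant figure)
Blue → ×10^6 multiplier
Red → ±2% tolerance
57 × 1000000 = 57000000 Ω
Allowed range: 55860000 Ω to 58140000 Ω.
57340000 ohms lies inside that range.

yes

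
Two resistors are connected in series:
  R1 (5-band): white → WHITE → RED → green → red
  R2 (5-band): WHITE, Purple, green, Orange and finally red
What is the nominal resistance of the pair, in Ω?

R1: white, white, red → 992; green ×10^5 → 99200000 Ω.
R2: white, violet, green → 975; orange ×10^3 → 975000 Ω.
Series: 99200000 + 975000 = 100175000 Ω.

100175000 Ω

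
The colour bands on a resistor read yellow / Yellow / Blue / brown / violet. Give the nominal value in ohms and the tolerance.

Yellow → 4 (first significant figure)
Yellow → 4 (second significant figure)
Blue → 6 (third significant figure)
Brown → ×10 multiplier
Violet → ±0.1% tolerance
446 × 10 = 4460 Ω

4460 Ω ±0.1%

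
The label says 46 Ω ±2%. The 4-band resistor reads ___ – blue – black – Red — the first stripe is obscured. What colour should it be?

yellow

46 Ω = 46 × 10^0.
The first band gives digit 4 of the significand, and 4 is yellow.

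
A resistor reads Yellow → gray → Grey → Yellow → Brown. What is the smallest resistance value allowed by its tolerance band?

Yellow → 4 (first significant figure)
Grey → 8 (second significant figure)
Grey → 8 (third significant figure)
Yellow → ×10^4 multiplier
Brown → ±1% tolerance
488 × 10000 = 4880000 Ω
Smallest = 4880000 × (1 − 1/100) = 4831200 Ω.

4831200 Ω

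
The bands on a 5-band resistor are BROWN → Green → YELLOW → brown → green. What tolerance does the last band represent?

±0.5%

The last band, green, is the tolerance band.
Green corresponds to ±0.5%.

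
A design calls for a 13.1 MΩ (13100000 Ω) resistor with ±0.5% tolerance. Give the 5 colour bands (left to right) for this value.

brown, orange, brown, green, green

13100000 Ω = 131 × 10^5.
1 → brown
3 → orange
1 → brown
Multiplier 10^5 → green.
±0.5% tolerance → green.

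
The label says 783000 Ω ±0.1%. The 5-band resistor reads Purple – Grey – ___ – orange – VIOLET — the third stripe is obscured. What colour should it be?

783000 Ω = 783 × 10^3.
The third band gives digit 3 of the significand, and 3 is orange.

orange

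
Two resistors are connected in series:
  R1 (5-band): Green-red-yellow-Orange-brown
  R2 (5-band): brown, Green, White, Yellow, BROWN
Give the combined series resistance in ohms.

R1: green, red, yellow → 524; orange ×10^3 → 524000 Ω.
R2: brown, green, white → 159; yellow ×10^4 → 1590000 Ω.
Series: 524000 + 1590000 = 2114000 Ω.

2114000 Ω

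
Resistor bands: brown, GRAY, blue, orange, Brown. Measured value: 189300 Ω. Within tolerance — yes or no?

Brown → 1 (first significant figure)
Grey → 8 (second significant figure)
Blue → 6 (third significant figure)
Orange → ×10^3 multiplier
Brown → ±1% tolerance
186 × 1000 = 186000 Ω
Allowed range: 184140 Ω to 187860 Ω.
189300 Ω lies outside that range.

no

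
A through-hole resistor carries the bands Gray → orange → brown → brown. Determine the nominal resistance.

830 Ω

Grey → 8 (first significant figure)
Orange → 3 (second significant figure)
Brown → ×10 multiplier
83 × 10 = 830 Ω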